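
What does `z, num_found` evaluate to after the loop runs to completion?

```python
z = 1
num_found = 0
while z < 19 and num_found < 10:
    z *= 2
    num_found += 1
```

Let's trace through this code step by step.

Initialize: z = 1
Initialize: num_found = 0
Entering loop: while z < 19 and num_found < 10:
After iteration 1: z = 2, num_found = 1
After iteration 2: z = 4, num_found = 2
After iteration 3: z = 8, num_found = 3
After iteration 4: z = 16, num_found = 4
After iteration 5: z = 32, num_found = 5
Loop ends.

Final answer: 32, 5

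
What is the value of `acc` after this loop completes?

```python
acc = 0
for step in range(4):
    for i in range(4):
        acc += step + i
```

Let's trace through this code step by step.

Initialize: acc = 0
Entering loop: for step in range(4):
After iteration 1: step = 0, acc = 6
After iteration 2: step = 1, acc = 16
After iteration 3: step = 2, acc = 30
After iteration 4: step = 3, acc = 48
Loop ends.

Final answer: 48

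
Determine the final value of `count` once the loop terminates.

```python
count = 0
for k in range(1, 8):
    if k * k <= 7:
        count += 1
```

Let's trace through this code step by step.

Initialize: count = 0
Entering loop: for k in range(1, 8):
After iteration 1: k = 1, count = 1
After iteration 2: k = 2, count = 2
After iteration 3: k = 3, count = 2
After iteration 4: k = 4, count = 2
After iteration 5: k = 5, count = 2
After iteration 6: k = 6, count = 2
After iteration 7: k = 7, count = 2
Loop ends.

Final answer: 2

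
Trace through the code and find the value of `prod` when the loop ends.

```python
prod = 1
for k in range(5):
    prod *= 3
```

Let's trace through this code step by step.

Initialize: prod = 1
Entering loop: for k in range(5):
After iteration 1: k = 0, prod = 3
After iteration 2: k = 1, prod = 9
After iteration 3: k = 2, prod = 27
After iteration 4: k = 3, prod = 81
After iteration 5: k = 4, prod = 243
Loop ends.

Final answer: 243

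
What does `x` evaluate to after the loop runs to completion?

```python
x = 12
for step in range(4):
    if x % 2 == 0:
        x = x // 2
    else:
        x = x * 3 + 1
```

Let's trace through this code step by step.

Initialize: x = 12
Entering loop: for step in range(4):
After iteration 1: step = 0, x = 6
After iteration 2: step = 1, x = 3
After iteration 3: step = 2, x = 10
After iteration 4: step = 3, x = 5
Loop ends.

Final answer: 5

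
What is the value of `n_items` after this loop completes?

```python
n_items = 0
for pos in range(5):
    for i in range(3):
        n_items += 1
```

Let's trace through this code step by step.

Initialize: n_items = 0
Entering loop: for pos in range(5):
After iteration 1: pos = 0, n_items = 3
After iteration 2: pos = 1, n_items = 6
After iteration 3: pos = 2, n_items = 9
After iteration 4: pos = 3, n_items = 12
After iteration 5: pos = 4, n_items = 15
Loop ends.

Final answer: 15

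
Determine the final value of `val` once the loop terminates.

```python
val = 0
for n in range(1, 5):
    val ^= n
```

Let's trace through this code step by step.

Initialize: val = 0
Entering loop: for n in range(1, 5):
After iteration 1: n = 1, val = 1
After iteration 2: n = 2, val = 3
After iteration 3: n = 3, val = 0
After iteration 4: n = 4, val = 4
Loop ends.

Final answer: 4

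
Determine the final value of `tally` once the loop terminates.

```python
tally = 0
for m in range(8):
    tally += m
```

Let's trace through this code step by step.

Initialize: tally = 0
Entering loop: for m in range(8):
After iteration 1: m = 0, tally = 0
After iteration 2: m = 1, tally = 1
After iteration 3: m = 2, tally = 3
After iteration 4: m = 3, tally = 6
After iteration 5: m = 4, tally = 10
After iteration 6: m = 5, tally = 15
After iteration 7: m = 6, tally = 21
After iteration 8: m = 7, tally = 28
Loop ends.

Final answer: 28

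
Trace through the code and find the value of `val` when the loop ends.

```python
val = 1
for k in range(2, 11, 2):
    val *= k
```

Let's trace through this code step by step.

Initialize: val = 1
Entering loop: for k in range(2, 11, 2):
After iteration 1: k = 2, val = 2
After iteration 2: k = 4, val = 8
After iteration 3: k = 6, val = 48
After iteration 4: k = 8, val = 384
After iteration 5: k = 10, val = 3840
Loop ends.

Final answer: 3840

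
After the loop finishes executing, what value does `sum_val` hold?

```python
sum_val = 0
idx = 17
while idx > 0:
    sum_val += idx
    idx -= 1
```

Let's trace through this code step by step.

Initialize: sum_val = 0
Initialize: idx = 17
Entering loop: while idx > 0:
After iteration 1: sum_val = 17, idx = 16
After iteration 2: sum_val = 33, idx = 15
After iteration 3: sum_val = 48, idx = 14
After iteration 4: sum_val = 62, idx = 13
After iteration 5: sum_val = 75, idx = 12
After iteration 6: sum_val = 87, idx = 11
After iteration 7: sum_val = 98, idx = 10
After iteration 8: sum_val = 108, idx = 9
After iteration 9: sum_val = 117, idx = 8
After iteration 10: sum_val = 125, idx = 7
After iteration 11: sum_val = 132, idx = 6
After iteration 12: sum_val = 138, idx = 5
After iteration 13: sum_val = 143, idx = 4
After iteration 14: sum_val = 147, idx = 3
After iteration 15: sum_val = 150, idx = 2
After iteration 16: sum_val = 152, idx = 1
After iteration 17: sum_val = 153, idx = 0
Loop ends.

Final answer: 153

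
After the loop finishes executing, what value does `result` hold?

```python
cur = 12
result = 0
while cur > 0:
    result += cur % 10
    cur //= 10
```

Let's trace through this code step by step.

Initialize: cur = 12
Initialize: result = 0
Entering loop: while cur > 0:
After iteration 1: cur = 1, result = 2
After iteration 2: cur = 0, result = 3
Loop ends.

Final answer: 3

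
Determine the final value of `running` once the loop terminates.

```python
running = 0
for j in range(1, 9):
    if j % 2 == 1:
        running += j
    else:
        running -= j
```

Let's trace through this code step by step.

Initialize: running = 0
Entering loop: for j in range(1, 9):
After iteration 1: j = 1, running = 1
After iteration 2: j = 2, running = -1
After iteration 3: j = 3, running = 2
After iteration 4: j = 4, running = -2
After iteration 5: j = 5, running = 3
After iteration 6: j = 6, running = -3
After iteration 7: j = 7, running = 4
After iteration 8: j = 8, running = -4
Loop ends.

Final answer: -4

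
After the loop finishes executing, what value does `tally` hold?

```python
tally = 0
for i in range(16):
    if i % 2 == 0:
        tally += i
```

Let's trace through this code step by step.

Initialize: tally = 0
Entering loop: for i in range(16):
After iteration 1: i = 0, tally = 0
After iteration 2: i = 1, tally = 0
After iteration 3: i = 2, tally = 2
After iteration 4: i = 3, tally = 2
After iteration 5: i = 4, tally = 6
After iteration 6: i = 5, tally = 6
After iteration 7: i = 6, tally = 12
After iteration 8: i = 7, tally = 12
After iteration 9: i = 8, tally = 20
After iteration 10: i = 9, tally = 20
After iteration 11: i = 10, tally = 30
After iteration 12: i = 11, tally = 30
After iteration 13: i = 12, tally = 42
After iteration 14: i = 13, tally = 42
After iteration 15: i = 14, tally = 56
After iteration 16: i = 15, tally = 56
Loop ends.

Final answer: 56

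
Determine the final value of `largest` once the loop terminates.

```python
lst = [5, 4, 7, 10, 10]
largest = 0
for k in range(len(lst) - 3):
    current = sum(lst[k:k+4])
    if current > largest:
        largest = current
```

Let's trace through this code step by step.

Initialize: lst = [5, 4, 7, 10, 10]
Initialize: largest = 0
Entering loop: for k in range(len(lst) - 3):
After iteration 1: k = 0, largest = 26, current = 26
After iteration 2: k = 1, largest = 31, current = 31
Loop ends.

Final answer: 31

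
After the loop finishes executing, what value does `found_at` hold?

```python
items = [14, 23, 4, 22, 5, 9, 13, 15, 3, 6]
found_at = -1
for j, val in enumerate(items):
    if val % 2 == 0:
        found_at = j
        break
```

Let's trace through this code step by step.

Initialize: items = [14, 23, 4, 22, 5, 9, 13, 15, 3, 6]
Initialize: found_at = -1
Entering loop: for j, val in enumerate(items):
After iteration 1: j = 0, val = 14, found_at = 0
Loop ends.

Final answer: 0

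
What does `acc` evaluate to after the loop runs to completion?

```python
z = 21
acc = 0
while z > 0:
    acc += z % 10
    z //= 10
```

Let's trace through this code step by step.

Initialize: z = 21
Initialize: acc = 0
Entering loop: while z > 0:
After iteration 1: z = 2, acc = 1
After iteration 2: z = 0, acc = 3
Loop ends.

Final answer: 3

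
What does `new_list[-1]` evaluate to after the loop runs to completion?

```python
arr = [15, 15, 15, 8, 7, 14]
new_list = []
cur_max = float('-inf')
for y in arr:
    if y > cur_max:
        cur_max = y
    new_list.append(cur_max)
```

Let's trace through this code step by step.

Initialize: arr = [15, 15, 15, 8, 7, 14]
Initialize: new_list = []
Initialize: cur_max = -inf
Entering loop: for y in arr:
After iteration 1: y = 15, new_list = [15], cur_max = 15
After iteration 2: y = 15, new_list = [15, 15], cur_max = 15
After iteration 3: y = 15, new_list = [15, 15, 15], cur_max = 15
After iteration 4: y = 8, new_list = [15, 15, 15, 15], cur_max = 15
After iteration 5: y = 7, new_list = [15, 15, 15, 15, 15], cur_max = 15
After iteration 6: y = 14, new_list = [15, 15, 15, 15, 15, 15], cur_max = 15
Loop ends.
new_list[-1] = 15

Final answer: 15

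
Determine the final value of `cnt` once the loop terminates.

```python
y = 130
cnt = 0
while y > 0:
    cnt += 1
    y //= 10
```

Let's trace through this code step by step.

Initialize: y = 130
Initialize: cnt = 0
Entering loop: while y > 0:
After iteration 1: y = 13, cnt = 1
After iteration 2: y = 1, cnt = 2
After iteration 3: y = 0, cnt = 3
Loop ends.

Final answer: 3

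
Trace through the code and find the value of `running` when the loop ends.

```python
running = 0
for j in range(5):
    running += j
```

Let's trace through this code step by step.

Initialize: running = 0
Entering loop: for j in range(5):
After iteration 1: j = 0, running = 0
After iteration 2: j = 1, running = 1
After iteration 3: j = 2, running = 3
After iteration 4: j = 3, running = 6
After iteration 5: j = 4, running = 10
Loop ends.

Final answer: 10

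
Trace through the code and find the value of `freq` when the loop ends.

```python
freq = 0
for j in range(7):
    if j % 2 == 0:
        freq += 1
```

Let's trace through this code step by step.

Initialize: freq = 0
Entering loop: for j in range(7):
After iteration 1: j = 0, freq = 1
After iteration 2: j = 1, freq = 1
After iteration 3: j = 2, freq = 2
After iteration 4: j = 3, freq = 2
After iteration 5: j = 4, freq = 3
After iteration 6: j = 5, freq = 3
After iteration 7: j = 6, freq = 4
Loop ends.

Final answer: 4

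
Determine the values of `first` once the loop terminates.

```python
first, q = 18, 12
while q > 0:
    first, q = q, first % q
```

Let's trace through this code step by step.

Initialize: first = 18
Initialize: q = 12
Entering loop: while q > 0:
After iteration 1: first = 12, q = 6
After iteration 2: first = 6, q = 0
Loop ends.

Final answer: 6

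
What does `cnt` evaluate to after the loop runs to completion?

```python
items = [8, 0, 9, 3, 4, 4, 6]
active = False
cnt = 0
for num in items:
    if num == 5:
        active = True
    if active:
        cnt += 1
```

Let's trace through this code step by step.

Initialize: items = [8, 0, 9, 3, 4, 4, 6]
Initialize: active = False
Initialize: cnt = 0
Entering loop: for num in items:
After iteration 1: num = 8, cnt = 0
After iteration 2: num = 0, cnt = 0
After iteration 3: num = 9, cnt = 0
After iteration 4: num = 3, cnt = 0
After iteration 5: num = 4, cnt = 0
After iteration 6: num = 4, cnt = 0
After iteration 7: num = 6, cnt = 0
Loop ends.

Final answer: 0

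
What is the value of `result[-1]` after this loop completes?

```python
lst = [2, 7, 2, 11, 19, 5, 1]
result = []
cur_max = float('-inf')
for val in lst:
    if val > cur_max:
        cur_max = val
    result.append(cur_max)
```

Let's trace through this code step by step.

Initialize: lst = [2, 7, 2, 11, 19, 5, 1]
Initialize: result = []
Initialize: cur_max = -inf
Entering loop: for val in lst:
After iteration 1: val = 2, result = [2], cur_max = 2
After iteration 2: val = 7, result = [2, 7], cur_max = 7
After iteration 3: val = 2, result = [2, 7, 7], cur_max = 7
After iteration 4: val = 11, result = [2, 7, 7, 11], cur_max = 11
After iteration 5: val = 19, result = [2, 7, 7, 11, 19], cur_max = 19
After iteration 6: val = 5, result = [2, 7, 7, 11, 19, 19], cur_max = 19
After iteration 7: val = 1, result = [2, 7, 7, 11, 19, 19, 19], cur_max = 19
Loop ends.
result[-1] = 19

Final answer: 19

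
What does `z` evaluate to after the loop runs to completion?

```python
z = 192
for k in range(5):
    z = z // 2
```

Let's trace through this code step by step.

Initialize: z = 192
Entering loop: for k in range(5):
After iteration 1: k = 0, z = 96
After iteration 2: k = 1, z = 48
After iteration 3: k = 2, z = 24
After iteration 4: k = 3, z = 12
After iteration 5: k = 4, z = 6
Loop ends.

Final answer: 6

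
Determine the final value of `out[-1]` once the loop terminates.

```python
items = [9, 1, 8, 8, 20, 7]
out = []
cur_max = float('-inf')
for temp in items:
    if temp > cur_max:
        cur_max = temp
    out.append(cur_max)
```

Let's trace through this code step by step.

Initialize: items = [9, 1, 8, 8, 20, 7]
Initialize: out = []
Initialize: cur_max = -inf
Entering loop: for temp in items:
After iteration 1: temp = 9, out = [9], cur_max = 9
After iteration 2: temp = 1, out = [9, 9], cur_max = 9
After iteration 3: temp = 8, out = [9, 9, 9], cur_max = 9
After iteration 4: temp = 8, out = [9, 9, 9, 9], cur_max = 9
After iteration 5: temp = 20, out = [9, 9, 9, 9, 20], cur_max = 20
After iteration 6: temp = 7, out = [9, 9, 9, 9, 20, 20], cur_max = 20
Loop ends.
out[-1] = 20

Final answer: 20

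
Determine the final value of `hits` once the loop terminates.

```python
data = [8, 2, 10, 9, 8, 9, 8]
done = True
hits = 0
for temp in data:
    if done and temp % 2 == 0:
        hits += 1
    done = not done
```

Let's trace through this code step by step.

Initialize: data = [8, 2, 10, 9, 8, 9, 8]
Initialize: done = True
Initialize: hits = 0
Entering loop: for temp in data:
After iteration 1: temp = 8, done = False, hits = 1
After iteration 2: temp = 2, done = True, hits = 1
After iteration 3: temp = 10, done = False, hits = 2
After iteration 4: temp = 9, done = True, hits = 2
After iteration 5: temp = 8, done = False, hits = 3
After iteration 6: temp = 9, done = True, hits = 3
After iteration 7: temp = 8, done = False, hits = 4
Loop ends.

Final answer: 4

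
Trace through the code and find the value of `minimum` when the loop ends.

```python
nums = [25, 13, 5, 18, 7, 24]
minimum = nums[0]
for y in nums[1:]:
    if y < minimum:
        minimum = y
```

Let's trace through this code step by step.

Initialize: nums = [25, 13, 5, 18, 7, 24]
Initialize: minimum = 25
Entering loop: for y in nums[1:]:
After iteration 1: y = 13, minimum = 13
After iteration 2: y = 5, minimum = 5
After iteration 3: y = 18, minimum = 5
After iteration 4: y = 7, minimum = 5
After iteration 5: y = 24, minimum = 5
Loop ends.

Final answer: 5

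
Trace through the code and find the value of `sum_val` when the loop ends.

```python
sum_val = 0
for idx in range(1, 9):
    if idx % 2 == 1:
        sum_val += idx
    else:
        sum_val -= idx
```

Let's trace through this code step by step.

Initialize: sum_val = 0
Entering loop: for idx in range(1, 9):
After iteration 1: idx = 1, sum_val = 1
After iteration 2: idx = 2, sum_val = -1
After iteration 3: idx = 3, sum_val = 2
After iteration 4: idx = 4, sum_val = -2
After iteration 5: idx = 5, sum_val = 3
After iteration 6: idx = 6, sum_val = -3
After iteration 7: idx = 7, sum_val = 4
After iteration 8: idx = 8, sum_val = -4
Loop ends.

Final answer: -4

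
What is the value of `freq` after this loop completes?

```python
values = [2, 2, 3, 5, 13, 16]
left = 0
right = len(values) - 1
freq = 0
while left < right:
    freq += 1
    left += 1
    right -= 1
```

Let's trace through this code step by step.

Initialize: values = [2, 2, 3, 5, 13, 16]
Initialize: left = 0
Initialize: right = 5
Initialize: freq = 0
Entering loop: while left < right:
After iteration 1: left = 1, right = 4, freq = 1
After iteration 2: left = 2, right = 3, freq = 2
After iteration 3: left = 3, right = 2, freq = 3
Loop ends.

Final answer: 3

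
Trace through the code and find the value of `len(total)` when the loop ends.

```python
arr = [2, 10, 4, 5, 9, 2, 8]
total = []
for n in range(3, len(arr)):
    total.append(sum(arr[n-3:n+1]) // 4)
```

Let's trace through this code step by step.

Initialize: arr = [2, 10, 4, 5, 9, 2, 8]
Initialize: total = []
Entering loop: for n in range(3, len(arr)):
After iteration 1: n = 3, total = [5]
After iteration 2: n = 4, total = [5, 7]
After iteration 3: n = 5, total = [5, 7, 5]
After iteration 4: n = 6, total = [5, 7, 5, 6]
Loop ends.
len(total) = 4

Final answer: 4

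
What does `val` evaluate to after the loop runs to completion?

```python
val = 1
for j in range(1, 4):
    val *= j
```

Let's trace through this code step by step.

Initialize: val = 1
Entering loop: for j in range(1, 4):
After iteration 1: j = 1, val = 1
After iteration 2: j = 2, val = 2
After iteration 3: j = 3, val = 6
Loop ends.

Final answer: 6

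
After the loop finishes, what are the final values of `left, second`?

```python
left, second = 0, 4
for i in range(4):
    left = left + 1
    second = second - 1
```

Let's trace through this code step by step.

Initialize: left = 0
Initialize: second = 4
Entering loop: for i in range(4):
After iteration 1: i = 0, left = 1, second = 3
After iteration 2: i = 1, left = 2, second = 2
After iteration 3: i = 2, left = 3, second = 1
After iteration 4: i = 3, left = 4, second = 0
Loop ends.

Final answer: 4, 0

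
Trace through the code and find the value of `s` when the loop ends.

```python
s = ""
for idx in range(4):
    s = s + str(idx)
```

Let's trace through this code step by step.

Initialize: s = ''
Entering loop: for idx in range(4):
After iteration 1: idx = 0, s = '0'
After iteration 2: idx = 1, s = '01'
After iteration 3: idx = 2, s = '012'
After iteration 4: idx = 3, s = '0123'
Loop ends.

Final answer: '0123'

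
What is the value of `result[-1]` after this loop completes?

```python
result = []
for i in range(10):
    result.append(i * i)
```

Let's trace through this code step by step.

Initialize: result = []
Entering loop: for i in range(10):
After iteration 1: i = 0, result = [0]
After iteration 2: i = 1, result = [0, 1]
After iteration 3: i = 2, result = [0, 1, 4]
After iteration 4: i = 3, result = [0, 1, 4, 9]
After iteration 5: i = 4, result = [0, 1, 4, 9, 16]
After iteration 6: i = 5, result = [0, 1, 4, 9, 16, 25]
After iteration 7: i = 6, result = [0, 1, 4, 9, 16, 25, 36]
After iteration 8: i = 7, result = [0, 1, 4, 9, 16, 25, 36, 49]
After iteration 9: i = 8, result = [0, 1, 4, 9, 16, 25, 36, 49, 64]
After iteration 10: i = 9, result = [0, 1, 4, 9, 16, 25, 36, 49, 64, 81]
Loop ends.
result[-1] = 81

Final answer: 81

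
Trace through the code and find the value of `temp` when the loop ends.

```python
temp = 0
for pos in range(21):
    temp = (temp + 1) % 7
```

Let's trace through this code step by step.

Initialize: temp = 0
Entering loop: for pos in range(21):
After iteration 1: pos = 0, temp = 1
After iteration 2: pos = 1, temp = 2
After iteration 3: pos = 2, temp = 3
After iteration 4: pos = 3, temp = 4
After iteration 5: pos = 4, temp = 5
After iteration 6: pos = 5, temp = 6
After iteration 7: pos = 6, temp = 0
After iteration 8: pos = 7, temp = 1
After iteration 9: pos = 8, temp = 2
After iteration 10: pos = 9, temp = 3
After iteration 11: pos = 10, temp = 4
After iteration 12: pos = 11, temp = 5
After iteration 13: pos = 12, temp = 6
After iteration 14: pos = 13, temp = 0
After iteration 15: pos = 14, temp = 1
After iteration 16: pos = 15, temp = 2
After iteration 17: pos = 16, temp = 3
After iteration 18: pos = 17, temp = 4
After iteration 19: pos = 18, temp = 5
After iteration 20: pos = 19, temp = 6
After iteration 21: pos = 20, temp = 0
Loop ends.

Final answer: 0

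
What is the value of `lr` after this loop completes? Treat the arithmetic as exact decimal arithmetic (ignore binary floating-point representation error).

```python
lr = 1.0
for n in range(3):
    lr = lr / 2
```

Let's trace through this code step by step.

Initialize: lr = 1.0
Entering loop: for n in range(3):
After iteration 1: n = 0, lr = 0.5
After iteration 2: n = 1, lr = 0.25
After iteration 3: n = 2, lr = 0.125
Loop ends.

Final answer: 0.125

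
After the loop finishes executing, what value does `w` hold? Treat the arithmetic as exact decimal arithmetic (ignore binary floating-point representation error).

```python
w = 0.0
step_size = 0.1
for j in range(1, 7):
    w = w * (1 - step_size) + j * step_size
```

Let's trace through this code step by step.

Initialize: w = 0.0
Initialize: step_size = 0.1
Entering loop: for j in range(1, 7):
After iteration 1: j = 1, w = 0.1
After iteration 2: j = 2, w = 0.29
After iteration 3: j = 3, w = 0.561
After iteration 4: j = 4, w = 0.9049
After iteration 5: j = 5, w = 1.31441
After iteration 6: j = 6, w = 1.782969
Loop ends.

Final answer: 1.782969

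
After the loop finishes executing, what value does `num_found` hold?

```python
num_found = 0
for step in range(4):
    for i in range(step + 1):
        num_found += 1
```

Let's trace through this code step by step.

Initialize: num_found = 0
Entering loop: for step in range(4):
After iteration 1: step = 0, num_found = 1, i = 0
After iteration 2: step = 1, num_found = 3, i = 1
After iteration 3: step = 2, num_found = 6, i = 2
After iteration 4: step = 3, num_found = 10, i = 3
Loop ends.

Final answer: 10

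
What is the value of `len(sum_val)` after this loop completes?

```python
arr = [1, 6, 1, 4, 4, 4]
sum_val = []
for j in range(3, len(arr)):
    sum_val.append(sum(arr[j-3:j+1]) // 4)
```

Let's trace through this code step by step.

Initialize: arr = [1, 6, 1, 4, 4, 4]
Initialize: sum_val = []
Entering loop: for j in range(3, len(arr)):
After iteration 1: j = 3, sum_val = [3]
After iteration 2: j = 4, sum_val = [3, 3]
After iteration 3: j = 5, sum_val = [3, 3, 3]
Loop ends.
len(sum_val) = 3

Final answer: 3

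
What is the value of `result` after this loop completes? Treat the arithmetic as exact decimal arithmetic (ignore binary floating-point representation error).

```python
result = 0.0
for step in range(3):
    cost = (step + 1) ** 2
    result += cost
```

Let's trace through this code step by step.

Initialize: result = 0.0
Entering loop: for step in range(3):
After iteration 1: step = 0, result = 1.0, cost = 1
After iteration 2: step = 1, result = 5.0, cost = 4
After iteration 3: step = 2, result = 14.0, cost = 9
Loop ends.

Final answer: 14.0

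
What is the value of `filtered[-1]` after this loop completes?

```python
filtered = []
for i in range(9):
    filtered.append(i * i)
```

Let's trace through this code step by step.

Initialize: filtered = []
Entering loop: for i in range(9):
After iteration 1: i = 0, filtered = [0]
After iteration 2: i = 1, filtered = [0, 1]
After iteration 3: i = 2, filtered = [0, 1, 4]
After iteration 4: i = 3, filtered = [0, 1, 4, 9]
After iteration 5: i = 4, filtered = [0, 1, 4, 9, 16]
After iteration 6: i = 5, filtered = [0, 1, 4, 9, 16, 25]
After iteration 7: i = 6, filtered = [0, 1, 4, 9, 16, 25, 36]
After iteration 8: i = 7, filtered = [0, 1, 4, 9, 16, 25, 36, 49]
After iteration 9: i = 8, filtered = [0, 1, 4, 9, 16, 25, 36, 49, 64]
Loop ends.
filtered[-1] = 64

Final answer: 64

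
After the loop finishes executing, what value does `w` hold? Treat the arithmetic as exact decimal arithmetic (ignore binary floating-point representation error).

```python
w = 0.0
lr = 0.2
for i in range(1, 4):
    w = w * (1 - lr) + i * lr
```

Let's trace through this code step by step.

Initialize: w = 0.0
Initialize: lr = 0.2
Entering loop: for i in range(1, 4):
After iteration 1: i = 1, w = 0.2
After iteration 2: i = 2, w = 0.56
After iteration 3: i = 3, w = 1.048
Loop ends.

Final answer: 1.048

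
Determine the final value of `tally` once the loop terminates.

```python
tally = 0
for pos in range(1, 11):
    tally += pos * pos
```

Let's trace through this code step by step.

Initialize: tally = 0
Entering loop: for pos in range(1, 11):
After iteration 1: pos = 1, tally = 1
After iteration 2: pos = 2, tally = 5
After iteration 3: pos = 3, tally = 14
After iteration 4: pos = 4, tally = 30
After iteration 5: pos = 5, tally = 55
After iteration 6: pos = 6, tally = 91
After iteration 7: pos = 7, tally = 140
After iteration 8: pos = 8, tally = 204
After iteration 9: pos = 9, tally = 285
After iteration 10: pos = 10, tally = 385
Loop ends.

Final answer: 385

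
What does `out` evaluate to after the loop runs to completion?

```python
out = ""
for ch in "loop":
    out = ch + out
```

Let's trace through this code step by step.

Initialize: out = ''
Entering loop: for ch in "loop":
After iteration 1: ch = 'l', out = 'l'
After iteration 2: ch = 'o', out = 'ol'
After iteration 3: ch = 'o', out = 'ool'
After iteration 4: ch = 'p', out = 'pool'
Loop ends.

Final answer: 'pool'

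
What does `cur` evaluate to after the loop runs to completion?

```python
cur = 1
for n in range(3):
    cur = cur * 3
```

Let's trace through this code step by step.

Initialize: cur = 1
Entering loop: for n in range(3):
After iteration 1: n = 0, cur = 3
After iteration 2: n = 1, cur = 9
After iteration 3: n = 2, cur = 27
Loop ends.

Final answer: 27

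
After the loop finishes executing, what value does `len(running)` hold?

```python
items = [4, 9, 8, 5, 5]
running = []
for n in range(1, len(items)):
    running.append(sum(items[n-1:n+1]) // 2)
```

Let's trace through this code step by step.

Initialize: items = [4, 9, 8, 5, 5]
Initialize: running = []
Entering loop: for n in range(1, len(items)):
After iteration 1: n = 1, running = [6]
After iteration 2: n = 2, running = [6, 8]
After iteration 3: n = 3, running = [6, 8, 6]
After iteration 4: n = 4, running = [6, 8, 6, 5]
Loop ends.
len(running) = 4

Final answer: 4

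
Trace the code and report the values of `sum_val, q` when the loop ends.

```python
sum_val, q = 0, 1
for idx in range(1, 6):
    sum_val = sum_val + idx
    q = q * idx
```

Let's trace through this code step by step.

Initialize: sum_val = 0
Initialize: q = 1
Entering loop: for idx in range(1, 6):
After iteration 1: idx = 1, sum_val = 1, q = 1
After iteration 2: idx = 2, sum_val = 3, q = 2
After iteration 3: idx = 3, sum_val = 6, q = 6
After iteration 4: idx = 4, sum_val = 10, q = 24
After iteration 5: idx = 5, sum_val = 15, q = 120
Loop ends.

Final answer: 15, 120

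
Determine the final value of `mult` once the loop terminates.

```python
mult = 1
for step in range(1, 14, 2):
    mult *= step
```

Let's trace through this code step by step.

Initialize: mult = 1
Entering loop: for step in range(1, 14, 2):
After iteration 1: step = 1, mult = 1
After iteration 2: step = 3, mult = 3
After iteration 3: step = 5, mult = 15
After iteration 4: step = 7, mult = 105
After iteration 5: step = 9, mult = 945
After iteration 6: step = 11, mult = 10395
After iteration 7: step = 13, mult = 135135
Loop ends.

Final answer: 135135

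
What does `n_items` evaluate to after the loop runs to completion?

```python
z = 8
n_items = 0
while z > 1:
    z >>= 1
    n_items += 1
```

Let's trace through this code step by step.

Initialize: z = 8
Initialize: n_items = 0
Entering loop: while z > 1:
After iteration 1: z = 4, n_items = 1
After iteration 2: z = 2, n_items = 2
After iteration 3: z = 1, n_items = 3
Loop ends.

Final answer: 3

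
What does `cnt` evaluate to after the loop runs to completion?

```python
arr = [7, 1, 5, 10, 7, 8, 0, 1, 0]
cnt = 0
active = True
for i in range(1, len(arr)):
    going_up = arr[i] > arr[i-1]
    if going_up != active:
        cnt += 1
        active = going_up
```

Let's trace through this code step by step.

Initialize: arr = [7, 1, 5, 10, 7, 8, 0, 1, 0]
Initialize: cnt = 0
Initialize: active = True
Entering loop: for i in range(1, len(arr)):
After iteration 1: i = 1, cnt = 1, active = False, going_up = False
After iteration 2: i = 2, cnt = 2, active = True, going_up = True
After iteration 3: i = 3, cnt = 2, active = True, going_up = True
After iteration 4: i = 4, cnt = 3, active = False, going_up = False
After iteration 5: i = 5, cnt = 4, active = True, going_up = True
After iteration 6: i = 6, cnt = 5, active = False, going_up = False
After iteration 7: i = 7, cnt = 6, active = True, going_up = True
After iteration 8: i = 8, cnt = 7, active = False, going_up = False
Loop ends.

Final answer: 7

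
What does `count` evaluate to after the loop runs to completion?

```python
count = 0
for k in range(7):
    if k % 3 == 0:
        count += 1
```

Let's trace through this code step by step.

Initialize: count = 0
Entering loop: for k in range(7):
After iteration 1: k = 0, count = 1
After iteration 2: k = 1, count = 1
After iteration 3: k = 2, count = 1
After iteration 4: k = 3, count = 2
After iteration 5: k = 4, count = 2
After iteration 6: k = 5, count = 2
After iteration 7: k = 6, count = 3
Loop ends.

Final answer: 3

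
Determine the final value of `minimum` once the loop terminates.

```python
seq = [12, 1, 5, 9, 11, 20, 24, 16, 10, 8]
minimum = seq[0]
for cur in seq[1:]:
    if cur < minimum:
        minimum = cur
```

Let's trace through this code step by step.

Initialize: seq = [12, 1, 5, 9, 11, 20, 24, 16, 10, 8]
Initialize: minimum = 12
Entering loop: for cur in seq[1:]:
After iteration 1: cur = 1, minimum = 1
After iteration 2: cur = 5, minimum = 1
After iteration 3: cur = 9, minimum = 1
After iteration 4: cur = 11, minimum = 1
After iteration 5: cur = 20, minimum = 1
After iteration 6: cur = 24, minimum = 1
After iteration 7: cur = 16, minimum = 1
After iteration 8: cur = 10, minimum = 1
After iteration 9: cur = 8, minimum = 1
Loop ends.

Final answer: 1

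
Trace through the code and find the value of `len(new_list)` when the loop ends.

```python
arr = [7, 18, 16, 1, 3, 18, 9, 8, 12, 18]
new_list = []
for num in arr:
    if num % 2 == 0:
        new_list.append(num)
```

Let's trace through this code step by step.

Initialize: arr = [7, 18, 16, 1, 3, 18, 9, 8, 12, 18]
Initialize: new_list = []
Entering loop: for num in arr:
After iteration 1: num = 7, new_list = []
After iteration 2: num = 18, new_list = [18]
After iteration 3: num = 16, new_list = [18, 16]
After iteration 4: num = 1, new_list = [18, 16]
After iteration 5: num = 3, new_list = [18, 16]
After iteration 6: num = 18, new_list = [18, 16, 18]
After iteration 7: num = 9, new_list = [18, 16, 18]
After iteration 8: num = 8, new_list = [18, 16, 18, 8]
After iteration 9: num = 12, new_list = [18, 16, 18, 8, 12]
After iteration 10: num = 18, new_list = [18, 16, 18, 8, 12, 18]
Loop ends.
len(new_list) = 6

Final answer: 6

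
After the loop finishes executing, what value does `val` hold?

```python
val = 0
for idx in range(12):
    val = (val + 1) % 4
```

Let's trace through this code step by step.

Initialize: val = 0
Entering loop: for idx in range(12):
After iteration 1: idx = 0, val = 1
After iteration 2: idx = 1, val = 2
After iteration 3: idx = 2, val = 3
After iteration 4: idx = 3, val = 0
After iteration 5: idx = 4, val = 1
After iteration 6: idx = 5, val = 2
After iteration 7: idx = 6, val = 3
After iteration 8: idx = 7, val = 0
After iteration 9: idx = 8, val = 1
After iteration 10: idx = 9, val = 2
After iteration 11: idx = 10, val = 3
After iteration 12: idx = 11, val = 0
Loop ends.

Final answer: 0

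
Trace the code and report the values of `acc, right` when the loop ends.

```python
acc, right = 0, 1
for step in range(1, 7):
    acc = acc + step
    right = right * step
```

Let's trace through this code step by step.

Initialize: acc = 0
Initialize: right = 1
Entering loop: for step in range(1, 7):
After iteration 1: step = 1, acc = 1, right = 1
After iteration 2: step = 2, acc = 3, right = 2
After iteration 3: step = 3, acc = 6, right = 6
After iteration 4: step = 4, acc = 10, right = 24
After iteration 5: step = 5, acc = 15, right = 120
After iteration 6: step = 6, acc = 21, right = 720
Loop ends.

Final answer: 21, 720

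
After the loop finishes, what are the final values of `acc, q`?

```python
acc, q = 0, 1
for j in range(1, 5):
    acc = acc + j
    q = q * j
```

Let's trace through this code step by step.

Initialize: acc = 0
Initialize: q = 1
Entering loop: for j in range(1, 5):
After iteration 1: j = 1, acc = 1, q = 1
After iteration 2: j = 2, acc = 3, q = 2
After iteration 3: j = 3, acc = 6, q = 6
After iteration 4: j = 4, acc = 10, q = 24
Loop ends.

Final answer: 10, 24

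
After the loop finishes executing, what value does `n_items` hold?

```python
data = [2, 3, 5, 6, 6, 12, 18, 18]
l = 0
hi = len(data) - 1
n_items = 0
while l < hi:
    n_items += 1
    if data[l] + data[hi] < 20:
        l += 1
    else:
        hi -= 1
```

Let's trace through this code step by step.

Initialize: data = [2, 3, 5, 6, 6, 12, 18, 18]
Initialize: l = 0
Initialize: hi = 7
Initialize: n_items = 0
Entering loop: while l < hi:
After iteration 1: l = 0, hi = 6, n_items = 1
After iteration 2: l = 0, hi = 5, n_items = 2
After iteration 3: l = 1, hi = 5, n_items = 3
After iteration 4: l = 2, hi = 5, n_items = 4
After iteration 5: l = 3, hi = 5, n_items = 5
After iteration 6: l = 4, hi = 5, n_items = 6
After iteration 7: l = 5, hi = 5, n_items = 7
Loop ends.

Final answer: 7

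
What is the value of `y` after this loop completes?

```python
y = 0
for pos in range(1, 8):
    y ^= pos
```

Let's trace through this code step by step.

Initialize: y = 0
Entering loop: for pos in range(1, 8):
After iteration 1: pos = 1, y = 1
After iteration 2: pos = 2, y = 3
After iteration 3: pos = 3, y = 0
After iteration 4: pos = 4, y = 4
After iteration 5: pos = 5, y = 1
After iteration 6: pos = 6, y = 7
After iteration 7: pos = 7, y = 0
Loop ends.

Final answer: 0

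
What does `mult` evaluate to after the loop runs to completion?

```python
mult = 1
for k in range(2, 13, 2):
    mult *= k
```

Let's trace through this code step by step.

Initialize: mult = 1
Entering loop: for k in range(2, 13, 2):
After iteration 1: k = 2, mult = 2
After iteration 2: k = 4, mult = 8
After iteration 3: k = 6, mult = 48
After iteration 4: k = 8, mult = 384
After iteration 5: k = 10, mult = 3840
After iteration 6: k = 12, mult = 46080
Loop ends.

Final answer: 46080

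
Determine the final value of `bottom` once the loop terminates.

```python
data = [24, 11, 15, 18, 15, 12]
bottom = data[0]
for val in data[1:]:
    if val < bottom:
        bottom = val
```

Let's trace through this code step by step.

Initialize: data = [24, 11, 15, 18, 15, 12]
Initialize: bottom = 24
Entering loop: for val in data[1:]:
After iteration 1: val = 11, bottom = 11
After iteration 2: val = 15, bottom = 11
After iteration 3: val = 18, bottom = 11
After iteration 4: val = 15, bottom = 11
After iteration 5: val = 12, bottom = 11
Loop ends.

Final answer: 11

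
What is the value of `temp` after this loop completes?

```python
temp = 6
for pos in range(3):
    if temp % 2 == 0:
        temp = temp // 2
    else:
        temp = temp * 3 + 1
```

Let's trace through this code step by step.

Initialize: temp = 6
Entering loop: for pos in range(3):
After iteration 1: pos = 0, temp = 3
After iteration 2: pos = 1, temp = 10
After iteration 3: pos = 2, temp = 5
Loop ends.

Final answer: 5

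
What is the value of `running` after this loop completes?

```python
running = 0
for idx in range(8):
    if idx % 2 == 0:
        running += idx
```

Let's trace through this code step by step.

Initialize: running = 0
Entering loop: for idx in range(8):
After iteration 1: idx = 0, running = 0
After iteration 2: idx = 1, running = 0
After iteration 3: idx = 2, running = 2
After iteration 4: idx = 3, running = 2
After iteration 5: idx = 4, running = 6
After iteration 6: idx = 5, running = 6
After iteration 7: idx = 6, running = 12
After iteration 8: idx = 7, running = 12
Loop ends.

Final answer: 12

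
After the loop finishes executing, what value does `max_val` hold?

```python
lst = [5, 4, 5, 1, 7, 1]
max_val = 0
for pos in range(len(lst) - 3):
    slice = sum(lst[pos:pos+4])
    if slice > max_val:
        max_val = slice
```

Let's trace through this code step by step.

Initialize: lst = [5, 4, 5, 1, 7, 1]
Initialize: max_val = 0
Entering loop: for pos in range(len(lst) - 3):
After iteration 1: pos = 0, max_val = 15, slice = 15
After iteration 2: pos = 1, max_val = 17, slice = 17
After iteration 3: pos = 2, max_val = 17, slice = 14
Loop ends.

Final answer: 17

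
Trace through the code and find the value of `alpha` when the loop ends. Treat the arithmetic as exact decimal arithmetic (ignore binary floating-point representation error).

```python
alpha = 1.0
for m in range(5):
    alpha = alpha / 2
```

Let's trace through this code step by step.

Initialize: alpha = 1.0
Entering loop: for m in range(5):
After iteration 1: m = 0, alpha = 0.5
After iteration 2: m = 1, alpha = 0.25
After iteration 3: m = 2, alpha = 0.125
After iteration 4: m = 3, alpha = 0.0625
After iteration 5: m = 4, alpha = 0.03125
Loop ends.

Final answer: 0.03125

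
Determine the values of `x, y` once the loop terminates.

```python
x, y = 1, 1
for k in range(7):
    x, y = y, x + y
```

Let's trace through this code step by step.

Initialize: x = 1
Initialize: y = 1
Entering loop: for k in range(7):
After iteration 1: k = 0, x = 1, y = 2
After iteration 2: k = 1, x = 2, y = 3
After iteration 3: k = 2, x = 3, y = 5
After iteration 4: k = 3, x = 5, y = 8
After iteration 5: k = 4, x = 8, y = 13
After iteration 6: k = 5, x = 13, y = 21
After iteration 7: k = 6, x = 21, y = 34
Loop ends.

Final answer: 21, 34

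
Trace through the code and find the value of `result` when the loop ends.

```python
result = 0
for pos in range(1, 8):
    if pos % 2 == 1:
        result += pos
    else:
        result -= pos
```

Let's trace through this code step by step.

Initialize: result = 0
Entering loop: for pos in range(1, 8):
After iteration 1: pos = 1, result = 1
After iteration 2: pos = 2, result = -1
After iteration 3: pos = 3, result = 2
After iteration 4: pos = 4, result = -2
After iteration 5: pos = 5, result = 3
After iteration 6: pos = 6, result = -3
After iteration 7: pos = 7, result = 4
Loop ends.

Final answer: 4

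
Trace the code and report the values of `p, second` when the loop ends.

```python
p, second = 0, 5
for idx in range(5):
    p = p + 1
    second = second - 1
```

Let's trace through this code step by step.

Initialize: p = 0
Initialize: second = 5
Entering loop: for idx in range(5):
After iteration 1: idx = 0, p = 1, second = 4
After iteration 2: idx = 1, p = 2, second = 3
After iteration 3: idx = 2, p = 3, second = 2
After iteration 4: idx = 3, p = 4, second = 1
After iteration 5: idx = 4, p = 5, second = 0
Loop ends.

Final answer: 5, 0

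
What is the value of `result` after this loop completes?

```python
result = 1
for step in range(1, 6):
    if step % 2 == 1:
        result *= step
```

Let's trace through this code step by step.

Initialize: result = 1
Entering loop: for step in range(1, 6):
After iteration 1: step = 1, result = 1
After iteration 2: step = 2, result = 1
After iteration 3: step = 3, result = 3
After iteration 4: step = 4, result = 3
After iteration 5: step = 5, result = 15
Loop ends.

Final answer: 15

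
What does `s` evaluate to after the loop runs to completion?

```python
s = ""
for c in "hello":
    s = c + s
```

Let's trace through this code step by step.

Initialize: s = ''
Entering loop: for c in "hello":
After iteration 1: c = 'h', s = 'h'
After iteration 2: c = 'e', s = 'eh'
After iteration 3: c = 'l', s = 'leh'
After iteration 4: c = 'l', s = 'lleh'
After iteration 5: c = 'o', s = 'olleh'
Loop ends.

Final answer: 'olleh'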